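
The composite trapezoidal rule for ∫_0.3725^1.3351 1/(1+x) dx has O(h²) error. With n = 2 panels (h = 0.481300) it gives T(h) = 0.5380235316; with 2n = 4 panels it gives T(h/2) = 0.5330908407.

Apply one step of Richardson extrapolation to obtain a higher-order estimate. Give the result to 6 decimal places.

r = 2, so 2^r = 4.
A(h/2) − A(h) = 0.5330908407 − 0.5380235316 = -0.0049326909
Correction (A(h/2) − A(h))/(4 − 1) = (-0.0049326909)/3 = -0.0016442303
R = A(h/2) + (A(h/2) − A(h))/3 = 0.5330908407 − 0.0016442303 = 0.5314466104

0.531447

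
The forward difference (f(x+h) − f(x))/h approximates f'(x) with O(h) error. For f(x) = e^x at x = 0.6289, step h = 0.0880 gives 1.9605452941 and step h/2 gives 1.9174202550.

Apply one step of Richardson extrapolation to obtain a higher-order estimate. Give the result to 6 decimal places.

1.874295

The method has order 1: 2^1 = 2.
Numerator 2×A(h/2) − A(h) = 2×1.9174202550 − 1.9605452941 = 1.8742952159
R = 1.8742952159/1 = 1.8742952159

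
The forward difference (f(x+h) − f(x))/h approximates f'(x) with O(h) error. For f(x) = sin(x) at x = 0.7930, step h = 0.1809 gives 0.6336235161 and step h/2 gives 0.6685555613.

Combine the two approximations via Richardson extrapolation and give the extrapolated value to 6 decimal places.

0.703488

r = 1: numerator weight 2, denominator 1.
2^1 × A(h/2) = 1.3371111226; minus A(h) gives 0.7034876065.
Denominator 2 − 1 = 1.
(2 × 0.6685555613 − 0.6336235161)/(2 − 1) = 0.7034876065
Gap between inputs: 3.493e-02; correction applied: +0.0349320452.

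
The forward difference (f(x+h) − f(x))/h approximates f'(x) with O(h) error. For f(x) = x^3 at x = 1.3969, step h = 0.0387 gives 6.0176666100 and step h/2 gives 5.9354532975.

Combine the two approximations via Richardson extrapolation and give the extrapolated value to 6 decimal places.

5.853240

The method has order 1: 2^1 = 2.
2·5.9354532975 = 11.8709065950; 11.8709065950 − 6.0176666100 = 5.8532399850
Divide by 2^1 − 1 = 1.
So the Richardson estimate is 5.8532399850.
Correction |R − A(h/2)| = 8.221e-02; gap |A(h/2) − A(h)| = 8.221e-02.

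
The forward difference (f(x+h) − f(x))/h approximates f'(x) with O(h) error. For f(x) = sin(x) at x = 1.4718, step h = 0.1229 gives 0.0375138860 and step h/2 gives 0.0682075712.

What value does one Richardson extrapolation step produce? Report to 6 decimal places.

0.098901

Order 1 gives 2^r = 2 and 2^r − 1 = 1.
Numerator 2 × A(h/2) − A(h) = 2 × 0.0682075712 − 0.0375138860 = 0.0989012564
Denominator 2 − 1 = 1.
(2 × 0.0682075712 − 0.0375138860)/(2 − 1) = 0.0989012564
Shift from A(h/2): +0.0306936852.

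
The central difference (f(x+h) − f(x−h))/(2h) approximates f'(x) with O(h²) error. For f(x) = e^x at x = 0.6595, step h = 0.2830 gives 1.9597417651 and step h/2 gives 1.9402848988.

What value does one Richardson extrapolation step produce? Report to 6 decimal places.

1.933799

Leading term ∝ h^2; use weight 4 = 2^2.
2^2×A(h/2) = 7.7611395952; minus A(h) gives 5.8013978301.
Divide by 2^2 − 1 = 3.
Result: 1.9337992767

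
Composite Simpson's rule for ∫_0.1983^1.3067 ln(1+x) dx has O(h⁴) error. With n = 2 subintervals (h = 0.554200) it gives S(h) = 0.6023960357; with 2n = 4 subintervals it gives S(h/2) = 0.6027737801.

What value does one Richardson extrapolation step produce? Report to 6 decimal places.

With r = 4 the leading error scales as h^4, so the weight is 2^4 = 16.
Weighted: 9.6443804816 − 0.6023960357 = 9.0419844459
(16·0.6027737801 − 0.6023960357)/(16 − 1) = 0.6027989631

0.602799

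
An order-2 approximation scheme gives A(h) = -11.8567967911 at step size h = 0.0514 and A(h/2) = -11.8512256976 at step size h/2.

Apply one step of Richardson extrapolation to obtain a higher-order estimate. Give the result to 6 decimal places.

-11.849369

r = 2: numerator weight 4, denominator 3.
2^2×A(h/2) = -47.4049027904; minus A(h) gives -35.5481059993.
Divide by 2^2 − 1 = 3.
(-35.5481059993) ÷ 3 = -11.8493686664
Gap between inputs: 5.571e-03; correction applied: +0.0018570312.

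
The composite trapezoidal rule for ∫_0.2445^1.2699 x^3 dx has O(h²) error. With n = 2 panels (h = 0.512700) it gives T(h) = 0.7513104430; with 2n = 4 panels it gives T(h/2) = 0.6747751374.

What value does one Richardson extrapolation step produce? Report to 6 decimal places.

0.649263

Leading term ∝ h^2; use weight 4 = 2^2.
4×0.6747751374 − 0.7513104430 = 1.9477901066
1.9477901066 ÷ 3 = 0.6492633689
Shift from A(h/2): −0.0255117685.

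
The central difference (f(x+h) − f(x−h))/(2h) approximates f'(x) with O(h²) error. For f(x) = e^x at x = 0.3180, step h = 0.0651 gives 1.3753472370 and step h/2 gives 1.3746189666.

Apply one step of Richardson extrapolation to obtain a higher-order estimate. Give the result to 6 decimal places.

1.374376

Leading term ∝ h^2; use weight 4 = 2^2.
4*1.3746189666 = 5.4984758664; 5.4984758664 − 1.3753472370 = 4.1231286294
Divide by 2^2 − 1 = 3.
R = 4.1231286294/3 = 1.3743762098
Gap between inputs: 7.283e-04; correction applied: −0.0002427568.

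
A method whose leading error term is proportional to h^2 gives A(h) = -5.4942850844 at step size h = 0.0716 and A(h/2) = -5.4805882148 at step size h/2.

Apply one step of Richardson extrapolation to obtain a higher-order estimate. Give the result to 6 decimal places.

Order 2 gives 2^r = 4 and 2^r − 1 = 3.
4*(-5.4805882148) − (-5.4942850844) = -16.4280677748
Extrapolated: (-16.4280677748) / 3 = -5.4760225916

-5.476023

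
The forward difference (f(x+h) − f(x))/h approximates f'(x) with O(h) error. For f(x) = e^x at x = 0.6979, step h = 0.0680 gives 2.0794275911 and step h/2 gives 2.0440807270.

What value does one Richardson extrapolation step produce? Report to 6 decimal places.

With r = 1 the leading error scales as h^1, so the weight is 2^1 = 2.
2*2.0440807270 = 4.0881614540; subtract 2.0794275911 → 2.0087338629
Extrapolated: 2.0087338629 / 1 = 2.0087338629

2.008734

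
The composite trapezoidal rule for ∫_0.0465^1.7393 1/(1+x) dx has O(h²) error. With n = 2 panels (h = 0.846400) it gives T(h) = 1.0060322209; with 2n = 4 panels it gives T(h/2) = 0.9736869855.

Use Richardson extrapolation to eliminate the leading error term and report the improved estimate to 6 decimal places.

0.962905

With r = 2 the leading error scales as h^2, so the weight is 2^2 = 4.
4×0.9736869855 = 3.8947479420; 3.8947479420 − 1.0060322209 = 2.8887157211
(4×0.9736869855 − 1.0060322209)/(4 − 1) = 0.9629052404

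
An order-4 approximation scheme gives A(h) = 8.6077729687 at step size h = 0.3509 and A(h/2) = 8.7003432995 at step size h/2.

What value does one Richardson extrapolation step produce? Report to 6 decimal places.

8.706515

Error is O(h^4); halving h shrinks it by 2^4 = 16.
Top: 16(8.7003432995) − (8.6077729687) = 130.5977198233
Divide by 2^4 − 1 = 15.
Extrapolated: 130.5977198233 / 15 = 8.7065146549
Shift from A(h/2): +0.0061713554.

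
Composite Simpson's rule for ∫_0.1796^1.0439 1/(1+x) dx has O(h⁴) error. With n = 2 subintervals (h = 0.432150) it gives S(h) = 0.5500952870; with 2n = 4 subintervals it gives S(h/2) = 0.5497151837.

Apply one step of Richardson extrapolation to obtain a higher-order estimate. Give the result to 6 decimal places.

0.549690

r = 4: numerator weight 16, denominator 15.
Numerator 16*A(h/2) − A(h) = 16*0.5497151837 − 0.5500952870 = 8.2453476522
8.2453476522 ÷ 15 = 0.5496898435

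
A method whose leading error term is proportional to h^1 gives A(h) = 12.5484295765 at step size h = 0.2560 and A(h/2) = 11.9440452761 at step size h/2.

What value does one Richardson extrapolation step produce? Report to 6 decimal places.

Leading term ∝ h^1; use weight 2 = 2^1.
2*11.9440452761 − 12.5484295765 = 11.3396609757
R = 11.3396609757/1 = 11.3396609757
Shift from A(h/2): −0.6043843004.

11.339661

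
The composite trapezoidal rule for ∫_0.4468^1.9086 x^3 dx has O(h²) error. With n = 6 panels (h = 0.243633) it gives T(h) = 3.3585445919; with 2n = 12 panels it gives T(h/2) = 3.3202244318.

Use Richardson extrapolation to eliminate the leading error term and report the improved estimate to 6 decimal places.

3.307451

r = 2, so 2^r = 4.
4 × 3.3202244318 = 13.2808977272; subtract 3.3585445919 → 9.9223531353
Extrapolated: 9.9223531353 / 3 = 3.3074510451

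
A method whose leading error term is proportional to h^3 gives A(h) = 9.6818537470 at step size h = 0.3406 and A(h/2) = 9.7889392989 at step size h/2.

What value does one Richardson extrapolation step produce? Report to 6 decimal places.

Leading term ∝ h^3; use weight 8 = 2^3.
Difference of the inputs: 9.7889392989 − 9.6818537470 = 0.1070855519
Divide by 2^3 − 1 = 7: 0.1070855519/7 = 0.0152979360
R = A(h/2) + (A(h/2) − A(h))/7 = 9.7889392989 + 0.0152979360 = 9.8042372349
Correction |R − A(h/2)| = 1.530e-02; gap |A(h/2) − A(h)| = 1.071e-01.

9.804237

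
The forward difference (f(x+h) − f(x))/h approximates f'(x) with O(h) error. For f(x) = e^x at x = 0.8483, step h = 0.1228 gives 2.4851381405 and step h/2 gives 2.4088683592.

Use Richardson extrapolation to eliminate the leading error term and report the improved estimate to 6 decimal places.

The method has order 1: 2^1 = 2.
Numerator 2 × A(h/2) − A(h) = 2 × 2.4088683592 − 2.4851381405 = 2.3325985779
Denominator 2 − 1 = 1.
R = 2.3325985779/1 = 2.3325985779

2.332599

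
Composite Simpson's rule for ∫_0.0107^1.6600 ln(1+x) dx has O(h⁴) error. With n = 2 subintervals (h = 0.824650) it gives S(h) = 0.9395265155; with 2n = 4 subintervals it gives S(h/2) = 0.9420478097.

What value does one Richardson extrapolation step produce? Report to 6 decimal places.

r = 4: numerator weight 16, denominator 15.
16 × 0.9420478097 = 15.0727649552; subtract 0.9395265155 → 14.1332384397
Denominator 16 − 1 = 15.
So the Richardson estimate is 0.9422158960.
Gap between inputs: 2.521e-03; correction applied: +0.0001680863.

0.942216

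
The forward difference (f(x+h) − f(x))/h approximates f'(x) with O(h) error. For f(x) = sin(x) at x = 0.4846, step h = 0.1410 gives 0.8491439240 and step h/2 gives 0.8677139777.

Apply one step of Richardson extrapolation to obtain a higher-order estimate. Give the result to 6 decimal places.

The method has order 1: 2^1 = 2.
2·0.8677139777 − 0.8491439240 = 0.8862840314
Extrapolated: 0.8862840314 / 1 = 0.8862840314

0.886284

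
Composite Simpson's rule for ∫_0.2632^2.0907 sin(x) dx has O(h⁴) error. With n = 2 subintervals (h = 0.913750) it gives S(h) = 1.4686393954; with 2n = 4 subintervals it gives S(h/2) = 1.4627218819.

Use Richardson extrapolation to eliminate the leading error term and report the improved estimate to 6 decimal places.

1.462327

Error is O(h^4); halving h shrinks it by 2^4 = 16.
2^4·A(h/2) = 23.4035501104; minus A(h) gives 21.9349107150.
R = 21.9349107150/15 = 1.4623273810
Correction |R − A(h/2)| = 3.945e-04; gap |A(h/2) − A(h)| = 5.918e-03.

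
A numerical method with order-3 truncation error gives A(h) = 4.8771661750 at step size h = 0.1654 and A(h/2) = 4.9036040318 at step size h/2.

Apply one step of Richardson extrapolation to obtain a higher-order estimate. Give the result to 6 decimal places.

Error is O(h^3); halving h shrinks it by 2^3 = 8.
Difference of the inputs: 4.9036040318 − 4.8771661750 = 0.0264378568
Divide by 2^3 − 1 = 7: 0.0264378568/7 = 0.0037768367
R = A(h/2) + (A(h/2) − A(h))/7 = 4.9036040318 + 0.0037768367 = 4.9073808685

4.907381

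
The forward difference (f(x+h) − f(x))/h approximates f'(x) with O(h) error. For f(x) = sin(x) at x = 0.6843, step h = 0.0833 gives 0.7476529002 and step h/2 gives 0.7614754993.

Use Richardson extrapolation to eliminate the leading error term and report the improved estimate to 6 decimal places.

Error is O(h^1); halving h shrinks it by 2^1 = 2.
Numerator 2*A(h/2) − A(h) = 2*0.7614754993 − 0.7476529002 = 0.7752980984
(2*0.7614754993 − 0.7476529002)/(2 − 1) = 0.7752980984
Gap between inputs: 1.382e-02; correction applied: +0.0138225991.

0.775298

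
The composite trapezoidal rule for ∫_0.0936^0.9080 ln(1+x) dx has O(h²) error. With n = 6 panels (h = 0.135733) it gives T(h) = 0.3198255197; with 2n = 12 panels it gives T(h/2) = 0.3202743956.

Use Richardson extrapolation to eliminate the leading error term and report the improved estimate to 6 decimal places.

The method has order 2: 2^2 = 4.
4×0.3202743956 = 1.2810975824; subtract 0.3198255197 → 0.9612720627
Divide by 2^2 − 1 = 3.
Result: 0.3204240209
Correction |R − A(h/2)| = 1.496e-04; gap |A(h/2) − A(h)| = 4.489e-04.

0.320424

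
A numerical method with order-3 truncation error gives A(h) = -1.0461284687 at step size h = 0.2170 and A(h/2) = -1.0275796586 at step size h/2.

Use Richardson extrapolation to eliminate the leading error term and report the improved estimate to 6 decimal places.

-1.024930

r = 3, so 2^r = 8.
Difference of the inputs: -1.0275796586 − (-1.0461284687) = 0.0185488101
Divide by 2^3 − 1 = 7: 0.0185488101/7 = 0.0026498300
R = -1.0275796586 + 0.0026498300 = -1.0249298286
Gap between inputs: 1.855e-02; correction applied: +0.0026498300.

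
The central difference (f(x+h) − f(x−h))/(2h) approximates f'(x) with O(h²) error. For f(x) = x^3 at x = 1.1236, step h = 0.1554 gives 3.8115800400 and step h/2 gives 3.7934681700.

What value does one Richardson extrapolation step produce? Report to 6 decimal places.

3.787431

r = 2: numerator weight 4, denominator 3.
Top: 4(3.7934681700) − (3.8115800400) = 11.3622926400
Denominator 4 − 1 = 3.
(4 × 3.7934681700 − 3.8115800400)/(4 − 1) = 3.7874308800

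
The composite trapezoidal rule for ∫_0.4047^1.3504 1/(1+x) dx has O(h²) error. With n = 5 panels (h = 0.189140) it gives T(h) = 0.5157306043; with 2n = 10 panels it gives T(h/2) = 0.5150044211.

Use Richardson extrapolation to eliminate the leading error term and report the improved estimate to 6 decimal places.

r = 2: numerator weight 4, denominator 3.
A(h/2) − A(h) = 0.5150044211 − 0.5157306043 = -0.0007261832
Divide by 2^2 − 1 = 3: (-0.0007261832)/3 = -0.0002420611
R = A(h/2) + (A(h/2) − A(h))/3 = 0.5150044211 − 0.0002420611 = 0.5147623600
Gap between inputs: 7.262e-04; correction applied: −0.0002420611.

0.514762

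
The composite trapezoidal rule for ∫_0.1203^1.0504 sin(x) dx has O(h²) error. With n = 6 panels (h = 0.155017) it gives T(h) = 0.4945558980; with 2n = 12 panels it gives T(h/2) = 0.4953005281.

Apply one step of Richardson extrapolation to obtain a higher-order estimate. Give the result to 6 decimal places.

0.495549

Leading term ∝ h^2; use weight 4 = 2^2.
4·0.4953005281 = 1.9812021124; 1.9812021124 − 0.4945558980 = 1.4866462144
Denominator 4 − 1 = 3.
Result: 0.4955487381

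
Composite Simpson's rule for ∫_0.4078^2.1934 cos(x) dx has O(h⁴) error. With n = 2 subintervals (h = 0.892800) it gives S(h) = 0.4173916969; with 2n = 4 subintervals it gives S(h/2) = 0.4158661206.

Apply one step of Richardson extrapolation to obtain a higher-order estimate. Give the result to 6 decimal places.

Method order is 4; weight 2^4 = 16.
Numerator 16 × A(h/2) − A(h) = 16 × 0.4158661206 − 0.4173916969 = 6.2364662327
R = 6.2364662327/15 = 0.4157644155
Correction |R − A(h/2)| = 1.017e-04; gap |A(h/2) − A(h)| = 1.526e-03.

0.415764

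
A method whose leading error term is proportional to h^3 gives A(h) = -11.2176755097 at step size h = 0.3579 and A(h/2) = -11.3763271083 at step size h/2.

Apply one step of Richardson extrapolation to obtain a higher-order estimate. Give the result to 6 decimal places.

-11.398992

With r = 3 the leading error scales as h^3, so the weight is 2^3 = 8.
8 × (-11.3763271083) = -91.0106168664; subtract (-11.2176755097) → -79.7929413567
Denominator 8 − 1 = 7.
Extrapolated: (-79.7929413567) / 7 = -11.3989916224
Correction |R − A(h/2)| = 2.266e-02; gap |A(h/2) − A(h)| = 1.587e-01.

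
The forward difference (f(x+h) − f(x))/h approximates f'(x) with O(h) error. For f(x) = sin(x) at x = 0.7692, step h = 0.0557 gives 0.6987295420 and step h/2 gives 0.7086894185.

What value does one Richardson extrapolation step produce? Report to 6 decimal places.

0.718649

With r = 1 the leading error scales as h^1, so the weight is 2^1 = 2.
Weighted: 1.4173788370 − 0.6987295420 = 0.7186492950
Denominator 2 − 1 = 1.
0.7186492950 ÷ 1 = 0.7186492950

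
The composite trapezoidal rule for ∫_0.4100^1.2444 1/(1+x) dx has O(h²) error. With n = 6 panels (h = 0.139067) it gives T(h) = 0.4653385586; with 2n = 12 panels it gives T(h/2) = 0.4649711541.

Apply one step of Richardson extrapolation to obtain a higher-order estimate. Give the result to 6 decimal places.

0.464849

Leading term ∝ h^2; use weight 4 = 2^2.
Numerator 4*A(h/2) − A(h) = 4*0.4649711541 − 0.4653385586 = 1.3945460578
Extrapolated: 1.3945460578 / 3 = 0.4648486859
Correction |R − A(h/2)| = 1.225e-04; gap |A(h/2) − A(h)| = 3.674e-04.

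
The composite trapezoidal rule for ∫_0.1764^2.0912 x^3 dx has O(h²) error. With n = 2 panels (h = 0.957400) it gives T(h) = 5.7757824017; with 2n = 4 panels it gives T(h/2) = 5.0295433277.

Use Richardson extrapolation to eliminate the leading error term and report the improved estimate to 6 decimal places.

4.780797

Leading term ∝ h^2; use weight 4 = 2^2.
4*5.0295433277 = 20.1181733108; 20.1181733108 − 5.7757824017 = 14.3423909091
Extrapolated: 14.3423909091 / 3 = 4.7807969697
Correction |R − A(h/2)| = 2.487e-01; gap |A(h/2) − A(h)| = 7.462e-01.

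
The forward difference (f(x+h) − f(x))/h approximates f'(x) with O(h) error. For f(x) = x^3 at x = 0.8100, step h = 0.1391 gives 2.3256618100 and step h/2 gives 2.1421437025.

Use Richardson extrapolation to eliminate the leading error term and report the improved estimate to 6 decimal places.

1.958626

r = 1: numerator weight 2, denominator 1.
2^1·A(h/2) = 4.2842874050; minus A(h) gives 1.9586255950.
Denominator 2 − 1 = 1.
Result: 1.9586255950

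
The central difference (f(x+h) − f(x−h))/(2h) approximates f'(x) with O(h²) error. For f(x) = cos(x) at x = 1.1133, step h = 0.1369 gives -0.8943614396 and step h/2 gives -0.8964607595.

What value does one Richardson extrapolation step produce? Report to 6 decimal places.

-0.897161

r = 2, so 2^r = 4.
4×(-0.8964607595) − (-0.8943614396) = -2.6914815984
Divide by 2^2 − 1 = 3.
Extrapolated: (-2.6914815984) / 3 = -0.8971605328
Shift from A(h/2): −0.0006997733.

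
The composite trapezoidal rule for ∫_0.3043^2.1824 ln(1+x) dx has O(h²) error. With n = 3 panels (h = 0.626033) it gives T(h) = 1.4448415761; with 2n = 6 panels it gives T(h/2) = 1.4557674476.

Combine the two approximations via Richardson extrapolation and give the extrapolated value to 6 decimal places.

1.459409

Order 2 gives 2^r = 4 and 2^r − 1 = 3.
4 × 1.4557674476 = 5.8230697904; subtract 1.4448415761 → 4.3782282143
(4 × 1.4557674476 − 1.4448415761)/(4 − 1) = 1.4594094048
Shift from A(h/2): +0.0036419572.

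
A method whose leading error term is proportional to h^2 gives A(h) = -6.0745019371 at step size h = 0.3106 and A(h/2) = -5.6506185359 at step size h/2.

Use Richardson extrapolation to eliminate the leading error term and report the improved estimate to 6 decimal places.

-5.509324

r = 2, so 2^r = 4.
2^2 × A(h/2) = -22.6024741436; minus A(h) gives -16.5279722065.
R = (-16.5279722065)/3 = -5.5093240688
Correction |R − A(h/2)| = 1.413e-01; gap |A(h/2) − A(h)| = 4.239e-01.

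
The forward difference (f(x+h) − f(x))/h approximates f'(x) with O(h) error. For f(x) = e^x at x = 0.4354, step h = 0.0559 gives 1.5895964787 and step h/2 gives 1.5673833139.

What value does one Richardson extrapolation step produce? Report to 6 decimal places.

Method order is 1; weight 2^1 = 2.
2·1.5673833139 = 3.1347666278; subtract 1.5895964787 → 1.5451701491
Denominator 2 − 1 = 1.
(2·1.5673833139 − 1.5895964787)/(2 − 1) = 1.5451701491
Gap between inputs: 2.221e-02; correction applied: −0.0222131648.

1.545170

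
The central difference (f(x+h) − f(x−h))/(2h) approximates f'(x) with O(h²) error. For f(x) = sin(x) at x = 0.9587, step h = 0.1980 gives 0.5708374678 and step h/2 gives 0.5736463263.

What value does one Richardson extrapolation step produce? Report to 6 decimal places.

The method has order 2: 2^2 = 4.
2^2·A(h/2) = 2.2945853052; minus A(h) gives 1.7237478374.
(4·0.5736463263 − 0.5708374678)/(4 − 1) = 0.5745826125

0.574583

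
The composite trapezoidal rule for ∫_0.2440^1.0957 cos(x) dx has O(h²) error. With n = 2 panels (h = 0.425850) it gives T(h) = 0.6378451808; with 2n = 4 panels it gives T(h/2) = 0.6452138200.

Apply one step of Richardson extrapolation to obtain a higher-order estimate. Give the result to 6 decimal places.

0.647670

Order 2 gives 2^r = 4 and 2^r − 1 = 3.
2^2×A(h/2) = 2.5808552800; minus A(h) gives 1.9430100992.
Denominator 4 − 1 = 3.
(4×0.6452138200 − 0.6378451808)/(4 − 1) = 0.6476700331
Gap between inputs: 7.369e-03; correction applied: +0.0024562131.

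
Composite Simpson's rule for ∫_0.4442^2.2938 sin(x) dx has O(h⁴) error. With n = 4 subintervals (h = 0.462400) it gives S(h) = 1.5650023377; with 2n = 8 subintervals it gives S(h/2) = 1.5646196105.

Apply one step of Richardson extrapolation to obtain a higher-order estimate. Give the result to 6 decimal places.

1.564594

r = 4: numerator weight 16, denominator 15.
16 × 1.5646196105 = 25.0339137680; 25.0339137680 − 1.5650023377 = 23.4689114303
23.4689114303 ÷ 15 = 1.5645940954
Gap between inputs: 3.827e-04; correction applied: −0.0000255151.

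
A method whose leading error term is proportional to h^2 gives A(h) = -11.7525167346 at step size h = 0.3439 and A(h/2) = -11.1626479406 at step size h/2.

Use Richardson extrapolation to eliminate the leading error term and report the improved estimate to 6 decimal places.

The method has order 2: 2^2 = 4.
Weighted: (-44.6505917624) − (-11.7525167346) = -32.8980750278
(4*(-11.1626479406) − (-11.7525167346))/(4 − 1) = -10.9660250093
Gap between inputs: 5.899e-01; correction applied: +0.1966229313.

-10.966025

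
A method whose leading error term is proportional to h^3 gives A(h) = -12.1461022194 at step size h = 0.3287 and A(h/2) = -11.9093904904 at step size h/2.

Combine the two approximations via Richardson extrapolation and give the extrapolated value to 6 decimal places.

r = 3: numerator weight 8, denominator 7.
Difference of the inputs: -11.9093904904 − (-12.1461022194) = 0.2367117290
Divide by 2^3 − 1 = 7: 0.2367117290/7 = 0.0338159613
R = A(h/2) + (A(h/2) − A(h))/7 = -11.9093904904 + 0.0338159613 = -11.8755745291
Correction |R − A(h/2)| = 3.382e-02; gap |A(h/2) − A(h)| = 2.367e-01.

-11.875575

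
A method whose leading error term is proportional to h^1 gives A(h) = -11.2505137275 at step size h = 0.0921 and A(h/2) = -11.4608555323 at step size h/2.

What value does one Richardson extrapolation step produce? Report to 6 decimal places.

Order 1 gives 2^r = 2 and 2^r − 1 = 1.
2 × (-11.4608555323) = -22.9217110646; subtract (-11.2505137275) → -11.6711973371
Denominator 2 − 1 = 1.
(-11.6711973371) ÷ 1 = -11.6711973371
Shift from A(h/2): −0.2103418048.

-11.671197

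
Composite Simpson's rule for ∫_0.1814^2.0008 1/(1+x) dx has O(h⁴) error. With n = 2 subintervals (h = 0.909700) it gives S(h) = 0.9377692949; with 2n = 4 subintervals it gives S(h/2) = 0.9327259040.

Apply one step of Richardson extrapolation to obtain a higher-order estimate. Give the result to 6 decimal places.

0.932390

The method has order 4: 2^4 = 16.
16·0.9327259040 − 0.9377692949 = 13.9858451691
Denominator 16 − 1 = 15.
Extrapolated: 13.9858451691 / 15 = 0.9323896779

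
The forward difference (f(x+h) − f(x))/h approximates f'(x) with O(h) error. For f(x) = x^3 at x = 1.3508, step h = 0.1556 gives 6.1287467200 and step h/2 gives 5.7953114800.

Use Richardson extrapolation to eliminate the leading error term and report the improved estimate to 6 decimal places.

5.461876

The method has order 1: 2^1 = 2.
Difference of the inputs: 5.7953114800 − 6.1287467200 = -0.3334352400
Correction (A(h/2) − A(h))/(2 − 1) = (-0.3334352400)/1 = -0.3334352400
R = A(h/2) + (A(h/2) − A(h))/1 = 5.7953114800 − 0.3334352400 = 5.4618762400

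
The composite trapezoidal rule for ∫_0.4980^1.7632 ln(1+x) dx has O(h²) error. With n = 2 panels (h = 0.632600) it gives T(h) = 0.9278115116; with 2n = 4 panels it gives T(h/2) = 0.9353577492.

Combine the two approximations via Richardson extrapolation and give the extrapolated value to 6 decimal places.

Order 2 gives 2^r = 4 and 2^r − 1 = 3.
4*0.9353577492 = 3.7414309968; 3.7414309968 − 0.9278115116 = 2.8136194852
(4*0.9353577492 − 0.9278115116)/(4 − 1) = 0.9378731617
Correction |R − A(h/2)| = 2.515e-03; gap |A(h/2) − A(h)| = 7.546e-03.

0.937873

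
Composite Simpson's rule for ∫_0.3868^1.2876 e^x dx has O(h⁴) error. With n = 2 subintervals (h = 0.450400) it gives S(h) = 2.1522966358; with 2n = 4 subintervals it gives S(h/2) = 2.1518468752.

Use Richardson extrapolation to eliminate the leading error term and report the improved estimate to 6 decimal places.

Error is O(h^4); halving h shrinks it by 2^4 = 16.
Top: 16(2.1518468752) − (2.1522966358) = 32.2772533674
Divide by 2^4 − 1 = 15.
Result: 2.1518168912

2.151817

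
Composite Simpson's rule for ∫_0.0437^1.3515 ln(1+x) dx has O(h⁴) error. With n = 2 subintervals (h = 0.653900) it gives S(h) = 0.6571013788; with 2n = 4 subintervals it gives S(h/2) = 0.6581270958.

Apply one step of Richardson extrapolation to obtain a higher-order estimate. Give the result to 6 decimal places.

0.658195

The method has order 4: 2^4 = 16.
2^4×A(h/2) = 10.5300335328; minus A(h) gives 9.8729321540.
Divide by 2^4 − 1 = 15.
Extrapolated: 9.8729321540 / 15 = 0.6581954769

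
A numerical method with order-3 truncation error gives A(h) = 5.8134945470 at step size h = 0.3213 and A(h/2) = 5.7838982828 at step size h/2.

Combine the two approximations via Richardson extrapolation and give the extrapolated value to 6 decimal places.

r = 3: numerator weight 8, denominator 7.
Weighted: 46.2711862624 − 5.8134945470 = 40.4576917154
(8*5.7838982828 − 5.8134945470)/(8 − 1) = 5.7796702451

5.779670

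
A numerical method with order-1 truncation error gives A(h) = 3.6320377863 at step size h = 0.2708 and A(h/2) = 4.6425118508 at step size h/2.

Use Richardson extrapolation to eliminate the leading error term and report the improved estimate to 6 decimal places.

5.652986

With r = 1 the leading error scales as h^1, so the weight is 2^1 = 2.
2^1 × A(h/2) = 9.2850237016; minus A(h) gives 5.6529859153.
Divide by 2^1 − 1 = 1.
Result: 5.6529859153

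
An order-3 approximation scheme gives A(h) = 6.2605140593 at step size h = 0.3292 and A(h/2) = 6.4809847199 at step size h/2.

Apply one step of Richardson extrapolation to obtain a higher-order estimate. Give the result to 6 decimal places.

6.512481

r = 3, so 2^r = 8.
Weighted: 51.8478777592 − 6.2605140593 = 45.5873636999
R = 45.5873636999/7 = 6.5124805286
Shift from A(h/2): +0.0314958087.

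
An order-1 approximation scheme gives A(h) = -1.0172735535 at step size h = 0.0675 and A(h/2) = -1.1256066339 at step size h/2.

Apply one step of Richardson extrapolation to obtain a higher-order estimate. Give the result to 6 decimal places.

-1.233940

r = 1: numerator weight 2, denominator 1.
2·(-1.1256066339) = -2.2512132678; subtract (-1.0172735535) → -1.2339397143
Extrapolated: (-1.2339397143) / 1 = -1.2339397143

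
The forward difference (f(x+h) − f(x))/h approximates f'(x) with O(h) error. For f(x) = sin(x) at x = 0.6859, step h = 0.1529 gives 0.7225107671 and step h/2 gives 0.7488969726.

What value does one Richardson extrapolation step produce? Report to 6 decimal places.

r = 1, so 2^r = 2.
2*0.7488969726 − 0.7225107671 = 0.7752831781
(2*0.7488969726 − 0.7225107671)/(2 − 1) = 0.7752831781
Gap between inputs: 2.639e-02; correction applied: +0.0263862055.

0.775283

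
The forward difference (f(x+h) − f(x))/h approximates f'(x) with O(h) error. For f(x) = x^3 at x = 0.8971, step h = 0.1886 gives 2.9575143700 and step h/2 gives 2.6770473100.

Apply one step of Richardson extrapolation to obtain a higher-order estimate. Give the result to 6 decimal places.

Error is O(h^1); halving h shrinks it by 2^1 = 2.
2*2.6770473100 − 2.9575143700 = 2.3965802500
Divide by 2^1 − 1 = 1.
Extrapolated: 2.3965802500 / 1 = 2.3965802500
Correction |R − A(h/2)| = 2.805e-01; gap |A(h/2) − A(h)| = 2.805e-01.

2.396580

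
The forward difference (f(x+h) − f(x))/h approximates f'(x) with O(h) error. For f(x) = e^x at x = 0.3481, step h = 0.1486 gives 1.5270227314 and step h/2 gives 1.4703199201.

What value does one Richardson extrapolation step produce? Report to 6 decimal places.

The method has order 1: 2^1 = 2.
Weighted: 2.9406398402 − 1.5270227314 = 1.4136171088
Denominator 2 − 1 = 1.
(2*1.4703199201 − 1.5270227314)/(2 − 1) = 1.4136171088
Gap between inputs: 5.670e-02; correction applied: −0.0567028113.

1.413617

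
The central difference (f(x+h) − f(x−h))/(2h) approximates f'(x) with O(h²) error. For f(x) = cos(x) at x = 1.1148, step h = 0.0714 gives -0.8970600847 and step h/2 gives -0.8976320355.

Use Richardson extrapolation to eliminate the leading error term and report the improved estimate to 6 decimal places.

-0.897823

Leading term ∝ h^2; use weight 4 = 2^2.
Weighted: (-3.5905281420) − (-0.8970600847) = -2.6934680573
(-2.6934680573) ÷ 3 = -0.8978226858
Shift from A(h/2): −0.0001906503.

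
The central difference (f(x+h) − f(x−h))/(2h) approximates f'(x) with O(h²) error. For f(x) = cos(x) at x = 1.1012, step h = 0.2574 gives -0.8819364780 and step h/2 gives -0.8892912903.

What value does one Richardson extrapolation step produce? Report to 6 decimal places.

Error is O(h^2); halving h shrinks it by 2^2 = 4.
4×(-0.8892912903) = -3.5571651612; subtract (-0.8819364780) → -2.6752286832
Divide by 2^2 − 1 = 3.
R = (-2.6752286832)/3 = -0.8917428944
Shift from A(h/2): −0.0024516041.

-0.891743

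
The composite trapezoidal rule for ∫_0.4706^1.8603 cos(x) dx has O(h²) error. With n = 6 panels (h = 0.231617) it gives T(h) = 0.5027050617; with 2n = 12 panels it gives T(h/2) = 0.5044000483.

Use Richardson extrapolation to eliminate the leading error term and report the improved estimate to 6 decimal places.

Order 2 gives 2^r = 4 and 2^r − 1 = 3.
4·0.5044000483 − 0.5027050617 = 1.5148951315
Denominator 4 − 1 = 3.
Extrapolated: 1.5148951315 / 3 = 0.5049650438

0.504965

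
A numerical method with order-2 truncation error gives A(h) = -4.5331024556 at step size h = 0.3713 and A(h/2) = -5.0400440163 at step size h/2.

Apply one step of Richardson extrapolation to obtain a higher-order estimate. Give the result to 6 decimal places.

-5.209025

Leading term ∝ h^2; use weight 4 = 2^2.
4×(-5.0400440163) − (-4.5331024556) = -15.6270736096
Extrapolated: (-15.6270736096) / 3 = -5.2090245365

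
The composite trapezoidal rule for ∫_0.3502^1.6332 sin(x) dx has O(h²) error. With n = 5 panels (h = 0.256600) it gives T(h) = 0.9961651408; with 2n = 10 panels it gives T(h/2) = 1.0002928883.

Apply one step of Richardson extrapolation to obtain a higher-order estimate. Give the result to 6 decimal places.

With r = 2 the leading error scales as h^2, so the weight is 2^2 = 4.
Weighted: 4.0011715532 − 0.9961651408 = 3.0050064124
Divide by 2^2 − 1 = 3.
R = 3.0050064124/3 = 1.0016688041

1.001669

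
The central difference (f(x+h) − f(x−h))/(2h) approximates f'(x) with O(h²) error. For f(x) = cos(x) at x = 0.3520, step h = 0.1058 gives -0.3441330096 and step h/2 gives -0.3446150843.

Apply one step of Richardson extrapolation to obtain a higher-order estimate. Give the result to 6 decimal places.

Method order is 2; weight 2^2 = 4.
4 × (-0.3446150843) = -1.3784603372; subtract (-0.3441330096) → -1.0343273276
(4 × (-0.3446150843) − (-0.3441330096))/(4 − 1) = -0.3447757759
Shift from A(h/2): −0.0001606916.

-0.344776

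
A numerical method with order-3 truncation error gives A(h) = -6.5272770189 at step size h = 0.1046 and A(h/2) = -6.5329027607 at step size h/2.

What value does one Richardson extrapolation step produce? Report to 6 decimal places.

-6.533706

Method order is 3; weight 2^3 = 8.
8*(-6.5329027607) = -52.2632220856; subtract (-6.5272770189) → -45.7359450667
R = (-45.7359450667)/7 = -6.5337064381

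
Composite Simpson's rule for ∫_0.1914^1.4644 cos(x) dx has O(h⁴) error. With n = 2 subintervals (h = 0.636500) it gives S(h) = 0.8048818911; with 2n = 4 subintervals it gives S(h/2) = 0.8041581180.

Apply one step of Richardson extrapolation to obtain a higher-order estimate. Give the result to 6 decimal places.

r = 4, so 2^r = 16.
16·0.8041581180 = 12.8665298880; subtract 0.8048818911 → 12.0616479969
Denominator 16 − 1 = 15.
R = 12.0616479969/15 = 0.8041098665
Gap between inputs: 7.238e-04; correction applied: −0.0000482515.

0.804110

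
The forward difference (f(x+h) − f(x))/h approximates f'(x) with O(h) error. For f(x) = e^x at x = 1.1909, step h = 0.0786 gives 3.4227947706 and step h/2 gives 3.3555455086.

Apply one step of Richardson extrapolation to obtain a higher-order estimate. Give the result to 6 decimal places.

Error is O(h^1); halving h shrinks it by 2^1 = 2.
Numerator 2×A(h/2) − A(h) = 2×3.3555455086 − 3.4227947706 = 3.2882962466
Divide by 2^1 − 1 = 1.
(2×3.3555455086 − 3.4227947706)/(2 − 1) = 3.2882962466

3.288296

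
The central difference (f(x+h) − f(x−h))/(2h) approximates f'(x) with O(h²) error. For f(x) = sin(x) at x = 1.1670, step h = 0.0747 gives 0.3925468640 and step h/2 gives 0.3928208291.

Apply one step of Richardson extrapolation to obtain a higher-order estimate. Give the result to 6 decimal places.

Order 2 gives 2^r = 4 and 2^r − 1 = 3.
2^2*A(h/2) = 1.5712833164; minus A(h) gives 1.1787364524.
Denominator 4 − 1 = 3.
R = 1.1787364524/3 = 0.3929121508

0.392912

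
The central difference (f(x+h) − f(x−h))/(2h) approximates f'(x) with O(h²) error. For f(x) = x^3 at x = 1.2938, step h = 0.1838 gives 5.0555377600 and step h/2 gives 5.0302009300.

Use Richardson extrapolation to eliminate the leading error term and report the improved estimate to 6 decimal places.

r = 2: numerator weight 4, denominator 3.
2^2 × A(h/2) = 20.1208037200; minus A(h) gives 15.0652659600.
(4 × 5.0302009300 − 5.0555377600)/(4 − 1) = 5.0217553200
Shift from A(h/2): −0.0084456100.

5.021755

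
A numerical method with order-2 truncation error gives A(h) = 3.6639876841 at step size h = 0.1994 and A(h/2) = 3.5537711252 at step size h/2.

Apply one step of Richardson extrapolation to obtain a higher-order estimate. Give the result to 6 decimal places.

Leading term ∝ h^2; use weight 4 = 2^2.
Weighted: 14.2150845008 − 3.6639876841 = 10.5510968167
10.5510968167 ÷ 3 = 3.5170322722
Gap between inputs: 1.102e-01; correction applied: −0.0367388530.

3.517032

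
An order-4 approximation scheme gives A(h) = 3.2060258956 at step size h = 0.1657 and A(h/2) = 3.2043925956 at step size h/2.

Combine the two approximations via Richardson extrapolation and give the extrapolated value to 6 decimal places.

3.204284

The method has order 4: 2^4 = 16.
Numerator 16 × A(h/2) − A(h) = 16 × 3.2043925956 − 3.2060258956 = 48.0642556340
Denominator 16 − 1 = 15.
R = 48.0642556340/15 = 3.2042837089
Shift from A(h/2): −0.0001088867.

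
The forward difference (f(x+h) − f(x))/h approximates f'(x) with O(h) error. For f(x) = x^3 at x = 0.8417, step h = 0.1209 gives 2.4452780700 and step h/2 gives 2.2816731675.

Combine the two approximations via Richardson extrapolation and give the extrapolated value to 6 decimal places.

Method order is 1; weight 2^1 = 2.
2 × 2.2816731675 = 4.5633463350; 4.5633463350 − 2.4452780700 = 2.1180682650
(2 × 2.2816731675 − 2.4452780700)/(2 − 1) = 2.1180682650
Gap between inputs: 1.636e-01; correction applied: −0.1636049025.

2.118068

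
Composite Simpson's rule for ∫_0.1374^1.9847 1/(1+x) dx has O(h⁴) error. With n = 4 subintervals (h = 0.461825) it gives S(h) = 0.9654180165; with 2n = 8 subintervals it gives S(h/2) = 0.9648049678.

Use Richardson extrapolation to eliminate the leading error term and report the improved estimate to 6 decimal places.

Error is O(h^4); halving h shrinks it by 2^4 = 16.
A(h/2) − A(h) = 0.9648049678 − 0.9654180165 = -0.0006130487
Correction (A(h/2) − A(h))/(16 − 1) = (-0.0006130487)/15 = -0.0000408699
R = A(h/2) + (A(h/2) − A(h))/15 = 0.9648049678 − 0.0000408699 = 0.9647640979

0.964764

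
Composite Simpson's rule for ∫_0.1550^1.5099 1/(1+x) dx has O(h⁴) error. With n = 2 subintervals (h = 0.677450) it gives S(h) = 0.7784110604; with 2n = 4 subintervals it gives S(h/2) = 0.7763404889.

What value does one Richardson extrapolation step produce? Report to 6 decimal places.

The method has order 4: 2^4 = 16.
Weighted: 12.4214478224 − 0.7784110604 = 11.6430367620
11.6430367620 ÷ 15 = 0.7762024508
Gap between inputs: 2.071e-03; correction applied: −0.0001380381.

0.776202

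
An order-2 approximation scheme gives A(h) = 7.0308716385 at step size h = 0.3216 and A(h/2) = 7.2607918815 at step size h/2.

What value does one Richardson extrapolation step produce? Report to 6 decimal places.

r = 2: numerator weight 4, denominator 3.
Numerator 4*A(h/2) − A(h) = 4*7.2607918815 − 7.0308716385 = 22.0122958875
Denominator 4 − 1 = 3.
So the Richardson estimate is 7.3374319625.

7.337432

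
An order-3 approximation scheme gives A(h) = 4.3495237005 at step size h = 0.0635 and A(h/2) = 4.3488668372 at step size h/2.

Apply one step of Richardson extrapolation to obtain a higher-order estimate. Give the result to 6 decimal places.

Method order is 3; weight 2^3 = 8.
Numerator 8 × A(h/2) − A(h) = 8 × 4.3488668372 − 4.3495237005 = 30.4414109971
(8 × 4.3488668372 − 4.3495237005)/(8 − 1) = 4.3487729996

4.348773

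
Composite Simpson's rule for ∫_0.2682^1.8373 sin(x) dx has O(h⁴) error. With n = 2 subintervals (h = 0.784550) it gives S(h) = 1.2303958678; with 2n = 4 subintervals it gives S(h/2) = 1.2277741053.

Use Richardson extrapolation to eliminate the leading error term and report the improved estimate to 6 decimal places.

1.227599

Error is O(h^4); halving h shrinks it by 2^4 = 16.
16 × 1.2277741053 − 1.2303958678 = 18.4139898170
Divide by 2^4 − 1 = 15.
So the Richardson estimate is 1.2275993211.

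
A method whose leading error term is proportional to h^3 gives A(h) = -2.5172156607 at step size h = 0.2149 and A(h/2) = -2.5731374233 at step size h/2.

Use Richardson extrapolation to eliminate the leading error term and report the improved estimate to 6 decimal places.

Order 3 gives 2^r = 8 and 2^r − 1 = 7.
Weighted: (-20.5850993864) − (-2.5172156607) = -18.0678837257
Divide by 2^3 − 1 = 7.
Extrapolated: (-18.0678837257) / 7 = -2.5811262465
Shift from A(h/2): −0.0079888232.

-2.581126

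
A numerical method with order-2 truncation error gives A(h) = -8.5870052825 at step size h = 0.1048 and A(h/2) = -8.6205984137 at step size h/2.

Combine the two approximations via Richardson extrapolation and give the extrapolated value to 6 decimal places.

-8.631796

The method has order 2: 2^2 = 4.
Difference of the inputs: -8.6205984137 − (-8.5870052825) = -0.0335931312
Correction (A(h/2) − A(h))/(4 − 1) = (-0.0335931312)/3 = -0.0111977104
R = -8.6205984137 − 0.0111977104 = -8.6317961241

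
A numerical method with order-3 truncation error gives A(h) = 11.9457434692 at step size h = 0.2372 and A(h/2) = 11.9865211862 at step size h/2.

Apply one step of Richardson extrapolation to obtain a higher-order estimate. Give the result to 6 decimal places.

11.992347

Leading term ∝ h^3; use weight 8 = 2^3.
8 × 11.9865211862 = 95.8921694896; 95.8921694896 − 11.9457434692 = 83.9464260204
Denominator 8 − 1 = 7.
R = 83.9464260204/7 = 11.9923465743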